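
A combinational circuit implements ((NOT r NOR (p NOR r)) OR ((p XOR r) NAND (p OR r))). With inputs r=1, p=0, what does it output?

Substituting: ((NOT 1 NOR (0 NOR 1)) OR ((0 XOR 1) NAND (0 OR 1)))
= 1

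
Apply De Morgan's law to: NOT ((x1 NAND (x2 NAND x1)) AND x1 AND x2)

NOT (x1 NAND (x2 NAND x1)) OR NOT x1 OR NOT x2
De Morgan's: NOT(AND of terms) = OR of negations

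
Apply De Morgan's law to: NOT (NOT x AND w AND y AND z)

x OR NOT w OR NOT y OR NOT z
De Morgan's: NOT(AND of terms) = OR of negations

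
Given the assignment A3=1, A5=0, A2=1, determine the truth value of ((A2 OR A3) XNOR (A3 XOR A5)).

Substituting: ((1 OR 1) XNOR (1 XOR 0))
= 1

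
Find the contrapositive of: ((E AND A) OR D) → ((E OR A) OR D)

Contrapositive: NOT ((E OR A) OR D) → NOT ((E AND A) OR D)
Note: A statement and its contrapositive are logically equivalent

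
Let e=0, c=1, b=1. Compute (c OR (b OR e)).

Substituting: (1 OR (1 OR 0))
= 1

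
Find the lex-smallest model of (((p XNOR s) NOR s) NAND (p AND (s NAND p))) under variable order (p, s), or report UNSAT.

p=0, s=0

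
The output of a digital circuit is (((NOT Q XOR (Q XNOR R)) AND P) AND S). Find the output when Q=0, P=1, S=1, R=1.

Substituting: (((NOT 0 XOR (0 XNOR 1)) AND 1) AND 1)
= 1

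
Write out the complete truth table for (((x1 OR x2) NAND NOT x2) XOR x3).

x1 | x3 | x2 | Output
---------------------
0 | 0 | 0 | 1
0 | 0 | 1 | 1
0 | 1 | 0 | 0
0 | 1 | 1 | 0
1 | 0 | 0 | 0
1 | 0 | 1 | 1
1 | 1 | 0 | 1
1 | 1 | 1 | 0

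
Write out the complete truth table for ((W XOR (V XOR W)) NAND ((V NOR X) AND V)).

X | V | W | Output
------------------
0 | 0 | 0 | 1
0 | 0 | 1 | 1
0 | 1 | 0 | 1
0 | 1 | 1 | 1
1 | 0 | 0 | 1
1 | 0 | 1 | 1
1 | 1 | 0 | 1
1 | 1 | 1 | 1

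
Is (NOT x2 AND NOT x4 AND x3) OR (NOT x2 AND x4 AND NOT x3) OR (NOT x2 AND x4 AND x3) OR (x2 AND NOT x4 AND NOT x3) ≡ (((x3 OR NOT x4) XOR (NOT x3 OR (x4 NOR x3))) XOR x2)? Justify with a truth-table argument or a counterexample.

Yes, they are equivalent — the two output columns agree on all 8 assignments:
x2 | x4 | x3 | Expression 1 | Expression 2
------------------------------------------
0 | 0 | 0 | 0 | 0
0 | 0 | 1 | 1 | 1
0 | 1 | 0 | 1 | 1
0 | 1 | 1 | 1 | 1
1 | 0 | 0 | 1 | 1
1 | 0 | 1 | 0 | 0
1 | 1 | 0 | 0 | 0
1 | 1 | 1 | 0 | 0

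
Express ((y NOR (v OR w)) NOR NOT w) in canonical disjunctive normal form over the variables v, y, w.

(NOT v AND NOT y AND w) OR (NOT v AND y AND w) OR (v AND NOT y AND w) OR (v AND y AND w)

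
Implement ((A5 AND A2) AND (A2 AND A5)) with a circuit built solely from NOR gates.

((((A5 NOR A5) NOR (A2 NOR A2)) NOR ((A5 NOR A5) NOR (A2 NOR A2))) NOR (((A2 NOR A2) NOR (A5 NOR A5)) NOR ((A2 NOR A2) NOR (A5 NOR A5))))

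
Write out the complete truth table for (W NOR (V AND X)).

W | X | V | Output
------------------
0 | 0 | 0 | 1
0 | 0 | 1 | 1
0 | 1 | 0 | 1
0 | 1 | 1 | 0
1 | 0 | 0 | 0
1 | 0 | 1 | 0
1 | 1 | 0 | 0
1 | 1 | 1 | 0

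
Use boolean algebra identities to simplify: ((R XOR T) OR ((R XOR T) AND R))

By absorption (E OR (E AND v) = E):
= (R XOR T)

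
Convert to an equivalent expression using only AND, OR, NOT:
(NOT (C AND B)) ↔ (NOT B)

((NOT (C AND B)) AND (NOT B)) OR ((C AND B) AND B)
(Biconditional = both true or both false)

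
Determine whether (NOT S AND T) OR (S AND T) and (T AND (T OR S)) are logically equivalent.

Yes, they are equivalent — the two output columns agree on all 4 assignments:
S | T | Expression 1 | Expression 2
-----------------------------------
0 | 0 | 0 | 0
0 | 1 | 1 | 1
1 | 0 | 0 | 0
1 | 1 | 1 | 1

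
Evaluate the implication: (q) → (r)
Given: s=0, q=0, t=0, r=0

Antecedent (q) = 0; consequent (r) = 0.
0 → 0 = 1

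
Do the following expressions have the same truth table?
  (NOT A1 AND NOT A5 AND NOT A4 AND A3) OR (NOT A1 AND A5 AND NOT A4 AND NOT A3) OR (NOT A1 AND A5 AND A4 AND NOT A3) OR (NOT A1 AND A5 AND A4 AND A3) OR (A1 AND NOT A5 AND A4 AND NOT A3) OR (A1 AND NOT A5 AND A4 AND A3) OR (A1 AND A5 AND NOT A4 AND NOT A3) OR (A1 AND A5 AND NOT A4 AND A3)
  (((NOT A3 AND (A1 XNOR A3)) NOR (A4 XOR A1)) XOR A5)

Yes, they are equivalent — the two output columns agree on all 16 assignments:
A1 | A5 | A4 | A3 | Expression 1 | Expression 2
-----------------------------------------------
0 | 0 | 0 | 0 | 0 | 0
0 | 0 | 0 | 1 | 1 | 1
0 | 0 | 1 | 0 | 0 | 0
0 | 0 | 1 | 1 | 0 | 0
0 | 1 | 0 | 0 | 1 | 1
0 | 1 | 0 | 1 | 0 | 0
0 | 1 | 1 | 0 | 1 | 1
0 | 1 | 1 | 1 | 1 | 1
1 | 0 | 0 | 0 | 0 | 0
1 | 0 | 0 | 1 | 0 | 0
1 | 0 | 1 | 0 | 1 | 1
1 | 0 | 1 | 1 | 1 | 1
1 | 1 | 0 | 0 | 1 | 1
1 | 1 | 0 | 1 | 1 | 1
1 | 1 | 1 | 0 | 0 | 0
1 | 1 | 1 | 1 | 0 | 0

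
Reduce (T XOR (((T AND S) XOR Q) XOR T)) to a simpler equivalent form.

By XOR self-cancellation ((E XOR v) XOR v = E):
= ((T AND S) XOR Q)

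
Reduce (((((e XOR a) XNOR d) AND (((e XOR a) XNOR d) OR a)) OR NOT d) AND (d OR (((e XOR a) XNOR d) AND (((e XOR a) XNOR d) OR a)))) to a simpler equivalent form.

By distribution ((E OR v) AND (E OR NOT v) = E) then absorption (E AND (E OR v) = E):
= ((e XOR a) XNOR d)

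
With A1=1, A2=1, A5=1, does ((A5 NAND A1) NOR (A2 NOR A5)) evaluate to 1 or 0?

Substituting: ((1 NAND 1) NOR (1 NOR 1))
= 1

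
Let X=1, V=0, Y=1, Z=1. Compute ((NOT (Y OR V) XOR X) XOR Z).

Substituting: ((NOT (1 OR 0) XOR 1) XOR 1)
= 0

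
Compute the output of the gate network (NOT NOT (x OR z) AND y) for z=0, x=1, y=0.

Substituting: (NOT NOT (1 OR 0) AND 0)
= 0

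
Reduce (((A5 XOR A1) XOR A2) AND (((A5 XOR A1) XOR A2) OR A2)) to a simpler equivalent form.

By absorption (E AND (E OR v) = E):
= ((A5 XOR A1) XOR A2)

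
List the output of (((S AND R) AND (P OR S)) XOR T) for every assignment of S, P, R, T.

S | P | R | T | Output
----------------------
0 | 0 | 0 | 0 | 0
0 | 0 | 0 | 1 | 1
0 | 0 | 1 | 0 | 0
0 | 0 | 1 | 1 | 1
0 | 1 | 0 | 0 | 0
0 | 1 | 0 | 1 | 1
0 | 1 | 1 | 0 | 0
0 | 1 | 1 | 1 | 1
1 | 0 | 0 | 0 | 0
1 | 0 | 0 | 1 | 1
1 | 0 | 1 | 0 | 1
1 | 0 | 1 | 1 | 0
1 | 1 | 0 | 0 | 0
1 | 1 | 0 | 1 | 1
1 | 1 | 1 | 0 | 1
1 | 1 | 1 | 1 | 0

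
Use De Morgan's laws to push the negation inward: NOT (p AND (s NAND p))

NOT p OR NOT (s NAND p)
De Morgan's: NOT(AND of terms) = OR of negations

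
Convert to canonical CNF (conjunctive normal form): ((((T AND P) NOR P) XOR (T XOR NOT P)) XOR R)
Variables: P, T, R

(P OR T OR R) AND (P OR NOT T OR NOT R) AND (NOT P OR T OR R) AND (NOT P OR NOT T OR NOT R)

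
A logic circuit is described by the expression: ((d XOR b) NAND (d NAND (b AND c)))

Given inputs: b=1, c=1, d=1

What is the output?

Substituting: ((1 XOR 1) NAND (1 NAND (1 AND 1)))
= 1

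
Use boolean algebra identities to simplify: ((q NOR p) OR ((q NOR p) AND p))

By absorption (E OR (E AND v) = E):
= (q NOR p)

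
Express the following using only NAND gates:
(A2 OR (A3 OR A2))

((A2 NAND A2) NAND (((A3 NAND A3) NAND (A2 NAND A2)) NAND ((A3 NAND A3) NAND (A2 NAND A2))))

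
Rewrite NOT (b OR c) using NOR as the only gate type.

(((b NOR c) NOR (b NOR c)) NOR ((b NOR c) NOR (b NOR c)))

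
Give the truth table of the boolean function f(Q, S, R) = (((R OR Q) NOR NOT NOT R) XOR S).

Q | S | R | Output
------------------
0 | 0 | 0 | 1
0 | 0 | 1 | 0
0 | 1 | 0 | 0
0 | 1 | 1 | 1
1 | 0 | 0 | 0
1 | 0 | 1 | 0
1 | 1 | 0 | 1
1 | 1 | 1 | 1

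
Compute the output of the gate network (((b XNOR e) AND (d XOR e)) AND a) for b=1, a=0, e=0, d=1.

Substituting: (((1 XNOR 0) AND (1 XOR 0)) AND 0)
= 0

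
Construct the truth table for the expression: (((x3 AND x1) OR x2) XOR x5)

x2 | x3 | x1 | x5 | Output
--------------------------
0 | 0 | 0 | 0 | 0
0 | 0 | 0 | 1 | 1
0 | 0 | 1 | 0 | 0
0 | 0 | 1 | 1 | 1
0 | 1 | 0 | 0 | 0
0 | 1 | 0 | 1 | 1
0 | 1 | 1 | 0 | 1
0 | 1 | 1 | 1 | 0
1 | 0 | 0 | 0 | 1
1 | 0 | 0 | 1 | 0
1 | 0 | 1 | 0 | 1
1 | 0 | 1 | 1 | 0
1 | 1 | 0 | 0 | 1
1 | 1 | 0 | 1 | 0
1 | 1 | 1 | 0 | 1
1 | 1 | 1 | 1 | 0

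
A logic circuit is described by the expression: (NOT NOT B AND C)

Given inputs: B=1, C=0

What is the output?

Substituting: (NOT NOT 1 AND 0)
= 0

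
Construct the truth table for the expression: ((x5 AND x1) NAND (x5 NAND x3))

x1 | x3 | x5 | Output
---------------------
0 | 0 | 0 | 1
0 | 0 | 1 | 1
0 | 1 | 0 | 1
0 | 1 | 1 | 1
1 | 0 | 0 | 1
1 | 0 | 1 | 0
1 | 1 | 0 | 1
1 | 1 | 1 | 1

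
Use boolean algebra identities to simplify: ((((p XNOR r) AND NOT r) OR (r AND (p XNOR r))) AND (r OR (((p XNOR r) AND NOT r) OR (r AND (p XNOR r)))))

By absorption (E AND (E OR v) = E) then distribution ((E AND v) OR (E AND NOT v) = E):
= (p XNOR r)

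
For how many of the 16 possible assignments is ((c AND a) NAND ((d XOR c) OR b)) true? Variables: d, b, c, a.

Satisfying assignments: (0,0,0,0), (0,0,0,1), (0,0,1,0), (0,1,0,0), (0,1,0,1), (0,1,1,0), (1,0,0,0), (1,0,0,1), (1,0,1,0), (1,0,1,1), (1,1,0,0), (1,1,0,1), (1,1,1,0)
Count: 13 out of 16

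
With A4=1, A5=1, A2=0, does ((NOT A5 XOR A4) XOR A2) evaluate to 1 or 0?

Substituting: ((NOT 1 XOR 1) XOR 0)
= 1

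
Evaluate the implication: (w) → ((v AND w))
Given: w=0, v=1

Antecedent (w) = 0; consequent ((v AND w)) = 0.
0 → 0 = 1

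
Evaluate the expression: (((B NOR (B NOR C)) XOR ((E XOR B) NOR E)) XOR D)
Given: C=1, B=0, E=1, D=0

Substituting: (((0 NOR (0 NOR 1)) XOR ((1 XOR 0) NOR 1)) XOR 0)
= 1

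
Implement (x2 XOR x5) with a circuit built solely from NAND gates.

((x2 NAND (x2 NAND x5)) NAND (x5 NAND (x2 NAND x5)))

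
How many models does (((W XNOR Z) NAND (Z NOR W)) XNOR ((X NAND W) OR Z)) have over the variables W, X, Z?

Satisfying assignments: (0,0,1), (0,1,1), (1,0,0), (1,0,1), (1,1,1)
Count: 5 out of 8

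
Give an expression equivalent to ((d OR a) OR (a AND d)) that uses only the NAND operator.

((((d NAND d) NAND (a NAND a)) NAND ((d NAND d) NAND (a NAND a))) NAND (((a NAND d) NAND (a NAND d)) NAND ((a NAND d) NAND (a NAND d))))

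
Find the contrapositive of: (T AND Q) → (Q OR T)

Contrapositive: NOT (Q OR T) → NOT (T AND Q)
Note: A statement and its contrapositive are logically equivalent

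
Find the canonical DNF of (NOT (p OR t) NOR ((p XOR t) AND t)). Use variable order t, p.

(NOT t AND p) OR (t AND p)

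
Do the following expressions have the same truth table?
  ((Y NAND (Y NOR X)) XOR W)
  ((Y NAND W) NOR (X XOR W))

No. Counterexample: with X=0, Y=0, W=0, Expression 1 = 1 but Expression 2 = 0.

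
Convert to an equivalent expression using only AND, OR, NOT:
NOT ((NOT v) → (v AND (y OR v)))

(NOT v) AND NOT (v AND (y OR v))
(Negated implication: NOT(A → B) = A AND NOT B)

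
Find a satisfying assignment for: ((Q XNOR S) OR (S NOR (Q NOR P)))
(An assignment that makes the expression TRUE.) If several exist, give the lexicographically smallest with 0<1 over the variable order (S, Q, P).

S=0, Q=0, P=0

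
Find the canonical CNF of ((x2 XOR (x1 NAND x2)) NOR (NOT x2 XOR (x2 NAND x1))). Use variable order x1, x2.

(x1 OR x2) AND (x1 OR NOT x2) AND (NOT x1 OR x2) AND (NOT x1 OR NOT x2)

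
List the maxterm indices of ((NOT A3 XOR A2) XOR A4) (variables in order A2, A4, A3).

ΠM(1, 2, 4, 7) = (A2 OR A4 OR NOT A3) AND (A2 OR NOT A4 OR A3) AND (NOT A2 OR A4 OR A3) AND (NOT A2 OR NOT A4 OR NOT A3)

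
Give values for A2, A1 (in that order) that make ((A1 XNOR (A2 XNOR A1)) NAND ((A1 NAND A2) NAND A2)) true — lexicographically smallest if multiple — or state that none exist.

A2=0, A1=0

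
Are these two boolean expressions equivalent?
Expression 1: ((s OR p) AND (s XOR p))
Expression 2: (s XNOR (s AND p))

No. Counterexample: with p=0, s=0, Expression 1 = 0 but Expression 2 = 1.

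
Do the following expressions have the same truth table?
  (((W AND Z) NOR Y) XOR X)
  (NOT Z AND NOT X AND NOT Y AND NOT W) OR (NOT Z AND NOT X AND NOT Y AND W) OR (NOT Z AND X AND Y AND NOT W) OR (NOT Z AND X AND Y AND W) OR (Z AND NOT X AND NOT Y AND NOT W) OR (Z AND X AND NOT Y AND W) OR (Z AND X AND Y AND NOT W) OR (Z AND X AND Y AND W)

Yes, they are equivalent — the two output columns agree on all 16 assignments:
Z | X | Y | W | Expression 1 | Expression 2
-------------------------------------------
0 | 0 | 0 | 0 | 1 | 1
0 | 0 | 0 | 1 | 1 | 1
0 | 0 | 1 | 0 | 0 | 0
0 | 0 | 1 | 1 | 0 | 0
0 | 1 | 0 | 0 | 0 | 0
0 | 1 | 0 | 1 | 0 | 0
0 | 1 | 1 | 0 | 1 | 1
0 | 1 | 1 | 1 | 1 | 1
1 | 0 | 0 | 0 | 1 | 1
1 | 0 | 0 | 1 | 0 | 0
1 | 0 | 1 | 0 | 0 | 0
1 | 0 | 1 | 1 | 0 | 0
1 | 1 | 0 | 0 | 0 | 0
1 | 1 | 0 | 1 | 1 | 1
1 | 1 | 1 | 0 | 1 | 1
1 | 1 | 1 | 1 | 1 | 1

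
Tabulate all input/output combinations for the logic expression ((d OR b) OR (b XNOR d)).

b | d | Output
--------------
0 | 0 | 1
0 | 1 | 1
1 | 0 | 1
1 | 1 | 1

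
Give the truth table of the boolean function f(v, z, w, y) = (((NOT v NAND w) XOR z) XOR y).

v | z | w | y | Output
----------------------
0 | 0 | 0 | 0 | 1
0 | 0 | 0 | 1 | 0
0 | 0 | 1 | 0 | 0
0 | 0 | 1 | 1 | 1
0 | 1 | 0 | 0 | 0
0 | 1 | 0 | 1 | 1
0 | 1 | 1 | 0 | 1
0 | 1 | 1 | 1 | 0
1 | 0 | 0 | 0 | 1
1 | 0 | 0 | 1 | 0
1 | 0 | 1 | 0 | 1
1 | 0 | 1 | 1 | 0
1 | 1 | 0 | 0 | 0
1 | 1 | 0 | 1 | 1
1 | 1 | 1 | 0 | 0
1 | 1 | 1 | 1 | 1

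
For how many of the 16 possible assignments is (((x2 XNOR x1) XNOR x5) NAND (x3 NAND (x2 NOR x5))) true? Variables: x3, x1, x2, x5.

Satisfying assignments: (0,0,0,0), (0,0,1,1), (0,1,0,1), (0,1,1,0), (1,0,0,0), (1,0,1,1), (1,1,0,0), (1,1,0,1), (1,1,1,0)
Count: 9 out of 16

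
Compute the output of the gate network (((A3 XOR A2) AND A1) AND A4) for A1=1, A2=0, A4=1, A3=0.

Substituting: (((0 XOR 0) AND 1) AND 1)
= 0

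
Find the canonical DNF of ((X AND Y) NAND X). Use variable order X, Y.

(NOT X AND NOT Y) OR (NOT X AND Y) OR (X AND NOT Y)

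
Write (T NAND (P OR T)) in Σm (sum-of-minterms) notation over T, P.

Σm(0, 1) = (NOT T AND NOT P) OR (NOT T AND P)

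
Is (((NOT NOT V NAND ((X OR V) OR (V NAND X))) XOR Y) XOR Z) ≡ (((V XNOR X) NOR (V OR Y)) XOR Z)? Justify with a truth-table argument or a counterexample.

No. Counterexample: with X=0, Y=0, V=0, Z=0, Expression 1 = 1 but Expression 2 = 0.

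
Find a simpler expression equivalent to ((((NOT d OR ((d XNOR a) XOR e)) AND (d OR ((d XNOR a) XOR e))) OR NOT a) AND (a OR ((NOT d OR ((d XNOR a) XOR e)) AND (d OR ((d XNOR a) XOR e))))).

By distribution ((E OR v) AND (E OR NOT v) = E) then distribution ((E OR v) AND (E OR NOT v) = E):
= ((d XNOR a) XOR e)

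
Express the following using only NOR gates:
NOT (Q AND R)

(((Q NOR Q) NOR (R NOR R)) NOR ((Q NOR Q) NOR (R NOR R)))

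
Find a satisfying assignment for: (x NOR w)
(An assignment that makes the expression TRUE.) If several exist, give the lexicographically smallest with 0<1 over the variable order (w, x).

w=0, x=0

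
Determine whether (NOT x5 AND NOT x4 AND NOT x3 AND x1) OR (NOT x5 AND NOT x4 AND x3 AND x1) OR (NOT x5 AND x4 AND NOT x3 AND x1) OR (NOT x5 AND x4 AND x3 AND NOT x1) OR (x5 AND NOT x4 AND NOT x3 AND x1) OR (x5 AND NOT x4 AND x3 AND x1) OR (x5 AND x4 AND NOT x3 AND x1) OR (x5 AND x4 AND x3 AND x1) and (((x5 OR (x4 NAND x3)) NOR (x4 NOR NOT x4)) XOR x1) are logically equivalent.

Yes, they are equivalent — the two output columns agree on all 16 assignments:
x5 | x4 | x3 | x1 | Expression 1 | Expression 2
-----------------------------------------------
0 | 0 | 0 | 0 | 0 | 0
0 | 0 | 0 | 1 | 1 | 1
0 | 0 | 1 | 0 | 0 | 0
0 | 0 | 1 | 1 | 1 | 1
0 | 1 | 0 | 0 | 0 | 0
0 | 1 | 0 | 1 | 1 | 1
0 | 1 | 1 | 0 | 1 | 1
0 | 1 | 1 | 1 | 0 | 0
1 | 0 | 0 | 0 | 0 | 0
1 | 0 | 0 | 1 | 1 | 1
1 | 0 | 1 | 0 | 0 | 0
1 | 0 | 1 | 1 | 1 | 1
1 | 1 | 0 | 0 | 0 | 0
1 | 1 | 0 | 1 | 1 | 1
1 | 1 | 1 | 0 | 0 | 0
1 | 1 | 1 | 1 | 1 | 1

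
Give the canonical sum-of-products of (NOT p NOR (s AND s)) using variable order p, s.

Σm(2) = (p AND NOT s)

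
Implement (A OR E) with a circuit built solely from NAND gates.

((A NAND A) NAND (E NAND E))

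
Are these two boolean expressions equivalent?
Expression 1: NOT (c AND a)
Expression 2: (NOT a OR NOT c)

Yes, they are equivalent — the two output columns agree on all 4 assignments:
a | c | Expression 1 | Expression 2
-----------------------------------
0 | 0 | 1 | 1
0 | 1 | 1 | 1
1 | 0 | 1 | 1
1 | 1 | 0 | 0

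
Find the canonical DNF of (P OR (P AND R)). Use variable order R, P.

(NOT R AND P) OR (R AND P)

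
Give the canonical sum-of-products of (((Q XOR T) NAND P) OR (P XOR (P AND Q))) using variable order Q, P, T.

Σm(0, 1, 2, 3, 4, 5, 7) = (NOT Q AND NOT P AND NOT T) OR (NOT Q AND NOT P AND T) OR (NOT Q AND P AND NOT T) OR (NOT Q AND P AND T) OR (Q AND NOT P AND NOT T) OR (Q AND NOT P AND T) OR (Q AND P AND T)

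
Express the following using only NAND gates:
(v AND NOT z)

((v NAND (z NAND z)) NAND (v NAND (z NAND z)))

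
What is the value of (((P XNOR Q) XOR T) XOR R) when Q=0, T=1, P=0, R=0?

Substituting: (((0 XNOR 0) XOR 1) XOR 0)
= 0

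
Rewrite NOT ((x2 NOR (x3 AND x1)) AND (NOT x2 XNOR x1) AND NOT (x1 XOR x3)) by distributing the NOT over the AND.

NOT (x2 NOR (x3 AND x1)) OR NOT (NOT x2 XNOR x1) OR (x1 XOR x3)
De Morgan's: NOT(AND of terms) = OR of negations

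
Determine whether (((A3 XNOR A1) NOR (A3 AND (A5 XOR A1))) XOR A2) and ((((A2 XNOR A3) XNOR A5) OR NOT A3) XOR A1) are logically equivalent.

No. Counterexample: with A2=0, A1=0, A5=0, A3=0, Expression 1 = 0 but Expression 2 = 1.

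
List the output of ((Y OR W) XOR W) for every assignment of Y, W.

Y | W | Output
--------------
0 | 0 | 0
0 | 1 | 0
1 | 0 | 1
1 | 1 | 0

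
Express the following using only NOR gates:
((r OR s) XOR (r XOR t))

((((((r NOR s) NOR (r NOR s)) NOR ((((r NOR t) NOR (r NOR t)) NOR ((r NOR t) NOR (r NOR t))) NOR ((((r NOR r) NOR (t NOR t)) NOR ((r NOR r) NOR (t NOR t))) NOR (((r NOR r) NOR (t NOR t)) NOR ((r NOR r) NOR (t NOR t)))))) NOR (((r NOR s) NOR (r NOR s)) NOR ((((r NOR t) NOR (r NOR t)) NOR ((r NOR t) NOR (r NOR t))) NOR ((((r NOR r) NOR (t NOR t)) NOR ((r NOR r) NOR (t NOR t))) NOR (((r NOR r) NOR (t NOR t)) NOR ((r NOR r) NOR (t NOR t))))))) NOR ((((r NOR s) NOR (r NOR s)) NOR ((((r NOR t) NOR (r NOR t)) NOR ((r NOR t) NOR (r NOR t))) NOR ((((r NOR r) NOR (t NOR t)) NOR ((r NOR r) NOR (t NOR t))) NOR (((r NOR r) NOR (t NOR t)) NOR ((r NOR r) NOR (t NOR t)))))) NOR (((r NOR s) NOR (r NOR s)) NOR ((((r NOR t) NOR (r NOR t)) NOR ((r NOR t) NOR (r NOR t))) NOR ((((r NOR r) NOR (t NOR t)) NOR ((r NOR r) NOR (t NOR t))) NOR (((r NOR r) NOR (t NOR t)) NOR ((r NOR r) NOR (t NOR t)))))))) NOR ((((((r NOR s) NOR (r NOR s)) NOR ((r NOR s) NOR (r NOR s))) NOR (((((r NOR t) NOR (r NOR t)) NOR ((r NOR t) NOR (r NOR t))) NOR ((((r NOR r) NOR (t NOR t)) NOR ((r NOR r) NOR (t NOR t))) NOR (((r NOR r) NOR (t NOR t)) NOR ((r NOR r) NOR (t NOR t))))) NOR ((((r NOR t) NOR (r NOR t)) NOR ((r NOR t) NOR (r NOR t))) NOR ((((r NOR r) NOR (t NOR t)) NOR ((r NOR r) NOR (t NOR t))) NOR (((r NOR r) NOR (t NOR t)) NOR ((r NOR r) NOR (t NOR t))))))) NOR ((((r NOR s) NOR (r NOR s)) NOR ((r NOR s) NOR (r NOR s))) NOR (((((r NOR t) NOR (r NOR t)) NOR ((r NOR t) NOR (r NOR t))) NOR ((((r NOR r) NOR (t NOR t)) NOR ((r NOR r) NOR (t NOR t))) NOR (((r NOR r) NOR (t NOR t)) NOR ((r NOR r) NOR (t NOR t))))) NOR ((((r NOR t) NOR (r NOR t)) NOR ((r NOR t) NOR (r NOR t))) NOR ((((r NOR r) NOR (t NOR t)) NOR ((r NOR r) NOR (t NOR t))) NOR (((r NOR r) NOR (t NOR t)) NOR ((r NOR r) NOR (t NOR t)))))))) NOR (((((r NOR s) NOR (r NOR s)) NOR ((r NOR s) NOR (r NOR s))) NOR (((((r NOR t) NOR (r NOR t)) NOR ((r NOR t) NOR (r NOR t))) NOR ((((r NOR r) NOR (t NOR t)) NOR ((r NOR r) NOR (t NOR t))) NOR (((r NOR r) NOR (t NOR t)) NOR ((r NOR r) NOR (t NOR t))))) NOR ((((r NOR t) NOR (r NOR t)) NOR ((r NOR t) NOR (r NOR t))) NOR ((((r NOR r) NOR (t NOR t)) NOR ((r NOR r) NOR (t NOR t))) NOR (((r NOR r) NOR (t NOR t)) NOR ((r NOR r) NOR (t NOR t))))))) NOR ((((r NOR s) NOR (r NOR s)) NOR ((r NOR s) NOR (r NOR s))) NOR (((((r NOR t) NOR (r NOR t)) NOR ((r NOR t) NOR (r NOR t))) NOR ((((r NOR r) NOR (t NOR t)) NOR ((r NOR r) NOR (t NOR t))) NOR (((r NOR r) NOR (t NOR t)) NOR ((r NOR r) NOR (t NOR t))))) NOR ((((r NOR t) NOR (r NOR t)) NOR ((r NOR t) NOR (r NOR t))) NOR ((((r NOR r) NOR (t NOR t)) NOR ((r NOR r) NOR (t NOR t))) NOR (((r NOR r) NOR (t NOR t)) NOR ((r NOR r) NOR (t NOR t))))))))))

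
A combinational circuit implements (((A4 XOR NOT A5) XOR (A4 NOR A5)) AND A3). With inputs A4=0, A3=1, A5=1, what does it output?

Substituting: (((0 XOR NOT 1) XOR (0 NOR 1)) AND 1)
= 0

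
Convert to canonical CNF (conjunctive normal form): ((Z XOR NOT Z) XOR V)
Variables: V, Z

(NOT V OR Z) AND (NOT V OR NOT Z)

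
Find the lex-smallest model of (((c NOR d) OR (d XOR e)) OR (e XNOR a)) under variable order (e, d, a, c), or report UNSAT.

e=0, d=0, a=0, c=0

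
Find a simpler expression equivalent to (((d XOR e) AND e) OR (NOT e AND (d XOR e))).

By distribution ((E AND v) OR (E AND NOT v) = E):
= (d XOR e)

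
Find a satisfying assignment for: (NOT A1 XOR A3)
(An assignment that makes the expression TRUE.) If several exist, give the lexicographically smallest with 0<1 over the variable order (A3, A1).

A3=0, A1=0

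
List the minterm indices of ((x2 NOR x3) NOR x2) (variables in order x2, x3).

Σm(1) = (NOT x2 AND x3)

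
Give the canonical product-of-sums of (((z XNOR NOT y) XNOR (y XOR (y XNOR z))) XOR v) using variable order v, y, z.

ΠM(0, 1, 6, 7) = (v OR y OR z) AND (v OR y OR NOT z) AND (NOT v OR NOT y OR z) AND (NOT v OR NOT y OR NOT z)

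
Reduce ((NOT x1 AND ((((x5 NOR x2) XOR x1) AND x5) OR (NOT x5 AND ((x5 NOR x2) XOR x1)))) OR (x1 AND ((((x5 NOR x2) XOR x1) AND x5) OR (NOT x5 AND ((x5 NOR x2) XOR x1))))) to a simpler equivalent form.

By distribution ((E AND v) OR (E AND NOT v) = E) then distribution ((E AND v) OR (E AND NOT v) = E):
= ((x5 NOR x2) XOR x1)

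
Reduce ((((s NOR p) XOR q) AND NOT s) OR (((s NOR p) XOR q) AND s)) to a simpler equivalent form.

By distribution ((E AND v) OR (E AND NOT v) = E):
= ((s NOR p) XOR q)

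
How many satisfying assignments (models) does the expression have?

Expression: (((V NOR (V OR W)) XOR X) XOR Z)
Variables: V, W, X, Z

Satisfying assignments: (0,0,0,0), (0,0,1,1), (0,1,0,1), (0,1,1,0), (1,0,0,1), (1,0,1,0), (1,1,0,1), (1,1,1,0)
Count: 8 out of 16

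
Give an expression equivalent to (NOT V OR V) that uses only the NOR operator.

(((V NOR V) NOR V) NOR ((V NOR V) NOR V))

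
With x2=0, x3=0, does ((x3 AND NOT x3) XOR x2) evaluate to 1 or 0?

Substituting: ((0 AND NOT 0) XOR 0)
= 0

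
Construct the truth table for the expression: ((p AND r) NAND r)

r | p | Output
--------------
0 | 0 | 1
0 | 1 | 1
1 | 0 | 1
1 | 1 | 0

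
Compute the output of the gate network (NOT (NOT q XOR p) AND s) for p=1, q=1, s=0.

Substituting: (NOT (NOT 1 XOR 1) AND 0)
= 0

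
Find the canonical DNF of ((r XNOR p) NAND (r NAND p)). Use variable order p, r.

(NOT p AND r) OR (p AND NOT r) OR (p AND r)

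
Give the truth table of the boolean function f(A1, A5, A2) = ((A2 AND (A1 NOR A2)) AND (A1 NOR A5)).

A1 | A5 | A2 | Output
---------------------
0 | 0 | 0 | 0
0 | 0 | 1 | 0
0 | 1 | 0 | 0
0 | 1 | 1 | 0
1 | 0 | 0 | 0
1 | 0 | 1 | 0
1 | 1 | 0 | 0
1 | 1 | 1 | 0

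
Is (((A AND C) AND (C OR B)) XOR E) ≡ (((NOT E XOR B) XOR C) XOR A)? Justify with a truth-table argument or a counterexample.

No. Counterexample: with B=0, C=0, A=0, E=0, Expression 1 = 0 but Expression 2 = 1.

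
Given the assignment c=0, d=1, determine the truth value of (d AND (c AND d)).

Substituting: (1 AND (0 AND 1))
= 0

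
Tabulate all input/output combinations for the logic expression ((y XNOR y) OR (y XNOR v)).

y | v | Output
--------------
0 | 0 | 1
0 | 1 | 1
1 | 0 | 1
1 | 1 | 1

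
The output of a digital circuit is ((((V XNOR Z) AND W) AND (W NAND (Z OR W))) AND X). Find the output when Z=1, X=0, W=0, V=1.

Substituting: ((((1 XNOR 1) AND 0) AND (0 NAND (1 OR 0))) AND 0)
= 0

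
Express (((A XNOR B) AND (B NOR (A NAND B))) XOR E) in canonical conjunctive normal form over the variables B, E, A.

(B OR E OR A) AND (B OR E OR NOT A) AND (NOT B OR E OR A) AND (NOT B OR E OR NOT A)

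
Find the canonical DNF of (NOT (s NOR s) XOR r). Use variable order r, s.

(NOT r AND s) OR (r AND NOT s)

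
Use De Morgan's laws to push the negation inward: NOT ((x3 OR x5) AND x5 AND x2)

NOT (x3 OR x5) OR NOT x5 OR NOT x2
De Morgan's: NOT(AND of terms) = OR of negations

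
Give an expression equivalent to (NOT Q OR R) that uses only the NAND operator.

(((Q NAND Q) NAND (Q NAND Q)) NAND (R NAND R))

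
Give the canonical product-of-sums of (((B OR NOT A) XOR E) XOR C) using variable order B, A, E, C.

ΠM(1, 2, 4, 7, 9, 10, 13, 14) = (B OR A OR E OR NOT C) AND (B OR A OR NOT E OR C) AND (B OR NOT A OR E OR C) AND (B OR NOT A OR NOT E OR NOT C) AND (NOT B OR A OR E OR NOT C) AND (NOT B OR A OR NOT E OR C) AND (NOT B OR NOT A OR E OR NOT C) AND (NOT B OR NOT A OR NOT E OR C)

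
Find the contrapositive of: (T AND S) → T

Contrapositive: NOT T → NOT (T AND S)
Note: A statement and its contrapositive are logically equivalent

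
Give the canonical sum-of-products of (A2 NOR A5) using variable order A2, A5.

Σm(0) = (NOT A2 AND NOT A5)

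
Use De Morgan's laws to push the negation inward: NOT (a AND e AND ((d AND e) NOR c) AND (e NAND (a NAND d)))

NOT a OR NOT e OR NOT ((d AND e) NOR c) OR NOT (e NAND (a NAND d))
De Morgan's: NOT(AND of terms) = OR of negations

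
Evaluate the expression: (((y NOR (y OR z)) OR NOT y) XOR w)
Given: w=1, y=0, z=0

Substituting: (((0 NOR (0 OR 0)) OR NOT 0) XOR 1)
= 0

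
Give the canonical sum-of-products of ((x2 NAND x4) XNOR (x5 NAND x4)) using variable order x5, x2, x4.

Σm(0, 1, 2, 4, 6, 7) = (NOT x5 AND NOT x2 AND NOT x4) OR (NOT x5 AND NOT x2 AND x4) OR (NOT x5 AND x2 AND NOT x4) OR (x5 AND NOT x2 AND NOT x4) OR (x5 AND x2 AND NOT x4) OR (x5 AND x2 AND x4)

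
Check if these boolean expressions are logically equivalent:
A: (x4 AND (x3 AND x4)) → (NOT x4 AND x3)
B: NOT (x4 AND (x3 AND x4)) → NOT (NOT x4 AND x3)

No, Inverse is not equivalent to original (counterexample: x4=0, x3=1)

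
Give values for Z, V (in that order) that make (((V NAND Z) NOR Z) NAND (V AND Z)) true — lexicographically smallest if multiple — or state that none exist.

Z=0, V=0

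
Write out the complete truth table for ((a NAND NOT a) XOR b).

a | b | Output
--------------
0 | 0 | 1
0 | 1 | 0
1 | 0 | 1
1 | 1 | 0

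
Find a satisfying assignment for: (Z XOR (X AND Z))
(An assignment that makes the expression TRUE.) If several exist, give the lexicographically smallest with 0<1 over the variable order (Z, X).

Z=1, X=0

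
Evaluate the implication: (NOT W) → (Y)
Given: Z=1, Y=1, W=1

Antecedent (NOT W) = 0; consequent (Y) = 1.
0 → 1 = 1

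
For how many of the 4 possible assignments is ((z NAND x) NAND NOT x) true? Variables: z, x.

Satisfying assignments: (0,1), (1,1)
Count: 2 out of 4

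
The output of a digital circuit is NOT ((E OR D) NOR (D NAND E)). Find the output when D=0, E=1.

Substituting: NOT ((1 OR 0) NOR (0 NAND 1))
= 1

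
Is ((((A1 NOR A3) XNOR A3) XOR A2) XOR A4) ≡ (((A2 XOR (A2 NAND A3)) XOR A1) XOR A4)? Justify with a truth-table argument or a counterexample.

No. Counterexample: with A3=0, A1=0, A2=0, A4=0, Expression 1 = 0 but Expression 2 = 1.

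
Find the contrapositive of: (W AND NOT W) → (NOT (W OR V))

Contrapositive: (W OR V) → NOT (W AND NOT W)
Note: A statement and its contrapositive are logically equivalent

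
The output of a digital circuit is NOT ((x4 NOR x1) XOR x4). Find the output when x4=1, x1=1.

Substituting: NOT ((1 NOR 1) XOR 1)
= 0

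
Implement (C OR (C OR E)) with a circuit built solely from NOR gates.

((C NOR ((C NOR E) NOR (C NOR E))) NOR (C NOR ((C NOR E) NOR (C NOR E))))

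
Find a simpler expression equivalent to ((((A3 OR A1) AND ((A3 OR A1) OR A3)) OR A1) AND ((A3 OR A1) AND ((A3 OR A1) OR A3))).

By absorption (E AND (E OR v) = E) then absorption (E AND (E OR v) = E):
= (A3 OR A1)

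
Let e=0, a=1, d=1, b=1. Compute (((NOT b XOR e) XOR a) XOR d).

Substituting: (((NOT 1 XOR 0) XOR 1) XOR 1)
= 0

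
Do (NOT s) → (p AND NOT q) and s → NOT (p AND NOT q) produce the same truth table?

No, Inverse is not equivalent to original (counterexample: p=0, s=0, q=0)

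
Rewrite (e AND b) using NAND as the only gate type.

((e NAND b) NAND (e NAND b))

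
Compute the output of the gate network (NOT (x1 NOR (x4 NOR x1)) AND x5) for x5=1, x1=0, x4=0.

Substituting: (NOT (0 NOR (0 NOR 0)) AND 1)
= 1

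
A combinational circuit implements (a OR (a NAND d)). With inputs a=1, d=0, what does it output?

Substituting: (1 OR (1 NAND 0))
= 1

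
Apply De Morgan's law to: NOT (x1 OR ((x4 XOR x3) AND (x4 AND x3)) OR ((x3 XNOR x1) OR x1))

NOT x1 AND NOT ((x4 XOR x3) AND (x4 AND x3)) AND NOT ((x3 XNOR x1) OR x1)
De Morgan's: NOT(OR of terms) = AND of negations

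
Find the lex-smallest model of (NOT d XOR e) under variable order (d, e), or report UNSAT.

d=0, e=0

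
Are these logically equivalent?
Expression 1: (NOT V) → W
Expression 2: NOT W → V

Yes, Contrapositive is always equivalent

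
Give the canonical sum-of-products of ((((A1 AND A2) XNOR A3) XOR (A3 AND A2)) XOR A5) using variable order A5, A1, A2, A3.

Σm(0, 2, 3, 4, 9, 13, 14, 15) = (NOT A5 AND NOT A1 AND NOT A2 AND NOT A3) OR (NOT A5 AND NOT A1 AND A2 AND NOT A3) OR (NOT A5 AND NOT A1 AND A2 AND A3) OR (NOT A5 AND A1 AND NOT A2 AND NOT A3) OR (A5 AND NOT A1 AND NOT A2 AND A3) OR (A5 AND A1 AND NOT A2 AND A3) OR (A5 AND A1 AND A2 AND NOT A3) OR (A5 AND A1 AND A2 AND A3)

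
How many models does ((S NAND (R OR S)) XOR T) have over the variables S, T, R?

Satisfying assignments: (0,0,0), (0,0,1), (1,1,0), (1,1,1)
Count: 4 out of 8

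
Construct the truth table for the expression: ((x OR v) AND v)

x | v | Output
--------------
0 | 0 | 0
0 | 1 | 1
1 | 0 | 0
1 | 1 | 1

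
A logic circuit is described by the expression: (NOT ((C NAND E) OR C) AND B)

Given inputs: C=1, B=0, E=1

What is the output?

Substituting: (NOT ((1 NAND 1) OR 1) AND 0)
= 0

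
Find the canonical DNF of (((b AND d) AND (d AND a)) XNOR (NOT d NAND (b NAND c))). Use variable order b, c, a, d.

(NOT b AND NOT c AND NOT a AND NOT d) OR (NOT b AND NOT c AND a AND NOT d) OR (NOT b AND c AND NOT a AND NOT d) OR (NOT b AND c AND a AND NOT d) OR (b AND NOT c AND NOT a AND NOT d) OR (b AND NOT c AND a AND NOT d) OR (b AND NOT c AND a AND d) OR (b AND c AND a AND d)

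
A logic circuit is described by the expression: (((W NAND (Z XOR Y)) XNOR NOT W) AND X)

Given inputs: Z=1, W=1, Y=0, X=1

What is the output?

Substituting: (((1 NAND (1 XOR 0)) XNOR NOT 1) AND 1)
= 1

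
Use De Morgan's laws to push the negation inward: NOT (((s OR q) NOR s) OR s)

NOT ((s OR q) NOR s) AND NOT s
De Morgan's: NOT(OR of terms) = AND of negations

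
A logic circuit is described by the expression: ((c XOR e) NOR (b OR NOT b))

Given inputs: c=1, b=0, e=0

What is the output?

Substituting: ((1 XOR 0) NOR (0 OR NOT 0))
= 0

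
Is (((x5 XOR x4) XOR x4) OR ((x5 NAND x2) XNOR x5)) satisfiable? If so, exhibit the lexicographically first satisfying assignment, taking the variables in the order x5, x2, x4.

x5=1, x2=0, x4=0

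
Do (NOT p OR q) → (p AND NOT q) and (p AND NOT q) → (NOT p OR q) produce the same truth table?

No, Converse is not equivalent to original (counterexample: t=0, q=0, p=0)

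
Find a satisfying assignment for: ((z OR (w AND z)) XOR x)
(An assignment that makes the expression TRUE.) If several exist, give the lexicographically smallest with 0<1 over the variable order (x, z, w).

x=0, z=1, w=0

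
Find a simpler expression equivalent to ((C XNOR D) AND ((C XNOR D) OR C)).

By absorption (E AND (E OR v) = E):
= (C XNOR D)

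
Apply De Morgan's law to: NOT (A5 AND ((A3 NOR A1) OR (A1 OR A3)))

NOT A5 OR NOT ((A3 NOR A1) OR (A1 OR A3))
De Morgan's: NOT(AND of terms) = OR of negations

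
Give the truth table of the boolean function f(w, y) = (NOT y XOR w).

w | y | Output
--------------
0 | 0 | 1
0 | 1 | 0
1 | 0 | 0
1 | 1 | 1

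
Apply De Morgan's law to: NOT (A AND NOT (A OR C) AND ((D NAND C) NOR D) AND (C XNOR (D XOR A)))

NOT A OR (A OR C) OR NOT ((D NAND C) NOR D) OR NOT (C XNOR (D XOR A))
De Morgan's: NOT(AND of terms) = OR of negations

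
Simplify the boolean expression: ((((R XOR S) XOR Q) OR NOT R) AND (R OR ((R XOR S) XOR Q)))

By distribution ((E OR v) AND (E OR NOT v) = E):
= ((R XOR S) XOR Q)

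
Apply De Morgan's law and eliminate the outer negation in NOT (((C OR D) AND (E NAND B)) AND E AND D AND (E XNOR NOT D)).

NOT ((C OR D) AND (E NAND B)) OR NOT E OR NOT D OR NOT (E XNOR NOT D)
De Morgan's: NOT(AND of terms) = OR of negations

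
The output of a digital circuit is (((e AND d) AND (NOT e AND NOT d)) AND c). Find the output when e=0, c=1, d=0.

Substituting: (((0 AND 0) AND (NOT 0 AND NOT 0)) AND 1)
= 0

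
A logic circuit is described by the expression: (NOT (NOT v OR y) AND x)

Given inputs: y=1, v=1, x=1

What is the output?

Substituting: (NOT (NOT 1 OR 1) AND 1)
= 0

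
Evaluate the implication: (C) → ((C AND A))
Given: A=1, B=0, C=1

Antecedent (C) = 1; consequent ((C AND A)) = 1.
1 → 1 = 1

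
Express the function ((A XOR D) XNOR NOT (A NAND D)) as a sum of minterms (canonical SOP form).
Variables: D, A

Σm(0) = (NOT D AND NOT A)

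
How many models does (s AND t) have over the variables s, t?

Satisfying assignments: (1,1)
Count: 1 out of 4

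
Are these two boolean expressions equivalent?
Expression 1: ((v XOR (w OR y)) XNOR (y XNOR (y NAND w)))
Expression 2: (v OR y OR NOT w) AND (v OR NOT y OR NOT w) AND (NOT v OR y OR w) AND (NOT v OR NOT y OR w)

Yes, they are equivalent — the two output columns agree on all 8 assignments:
v | y | w | Expression 1 | Expression 2
---------------------------------------
0 | 0 | 0 | 1 | 1
0 | 0 | 1 | 0 | 0
0 | 1 | 0 | 1 | 1
0 | 1 | 1 | 0 | 0
1 | 0 | 0 | 0 | 0
1 | 0 | 1 | 1 | 1
1 | 1 | 0 | 0 | 0
1 | 1 | 1 | 1 | 1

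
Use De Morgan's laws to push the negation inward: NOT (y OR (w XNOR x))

NOT y AND NOT (w XNOR x)
De Morgan's: NOT(OR of terms) = AND of negations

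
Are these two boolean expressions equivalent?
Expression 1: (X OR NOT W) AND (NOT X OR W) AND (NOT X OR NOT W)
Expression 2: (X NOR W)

Yes, they are equivalent — the two output columns agree on all 4 assignments:
X | W | Expression 1 | Expression 2
-----------------------------------
0 | 0 | 1 | 1
0 | 1 | 0 | 0
1 | 0 | 0 | 0
1 | 1 | 0 | 0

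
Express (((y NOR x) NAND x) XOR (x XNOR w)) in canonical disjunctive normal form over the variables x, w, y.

(NOT x AND w AND NOT y) OR (NOT x AND w AND y) OR (x AND NOT w AND NOT y) OR (x AND NOT w AND y)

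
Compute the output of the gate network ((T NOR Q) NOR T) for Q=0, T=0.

Substituting: ((0 NOR 0) NOR 0)
= 0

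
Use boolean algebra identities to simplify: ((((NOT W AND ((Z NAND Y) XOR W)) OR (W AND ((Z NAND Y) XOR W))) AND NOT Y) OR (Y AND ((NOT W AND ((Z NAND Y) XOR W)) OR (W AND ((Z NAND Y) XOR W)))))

By distribution ((E AND v) OR (E AND NOT v) = E) then distribution ((E AND v) OR (E AND NOT v) = E):
= ((Z NAND Y) XOR W)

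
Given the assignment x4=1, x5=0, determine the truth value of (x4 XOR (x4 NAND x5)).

Substituting: (1 XOR (1 NAND 0))
= 0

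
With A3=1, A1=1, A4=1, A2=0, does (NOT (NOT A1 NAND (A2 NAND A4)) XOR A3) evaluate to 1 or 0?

Substituting: (NOT (NOT 1 NAND (0 NAND 1)) XOR 1)
= 1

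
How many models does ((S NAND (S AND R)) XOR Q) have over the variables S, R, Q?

Satisfying assignments: (0,0,0), (0,1,0), (1,0,0), (1,1,1)
Count: 4 out of 8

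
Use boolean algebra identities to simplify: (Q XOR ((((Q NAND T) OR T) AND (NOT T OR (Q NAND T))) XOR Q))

By XOR self-cancellation ((E XOR v) XOR v = E) then distribution ((E OR v) AND (E OR NOT v) = E):
= (Q NAND T)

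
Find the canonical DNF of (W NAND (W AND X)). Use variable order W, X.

(NOT W AND NOT X) OR (NOT W AND X) OR (W AND NOT X)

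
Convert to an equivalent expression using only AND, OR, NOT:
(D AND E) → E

NOT (D AND E) OR E
(Implication elimination: A → B = NOT A OR B)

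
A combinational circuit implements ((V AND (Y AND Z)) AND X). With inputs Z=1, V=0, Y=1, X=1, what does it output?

Substituting: ((0 AND (1 AND 1)) AND 1)
= 0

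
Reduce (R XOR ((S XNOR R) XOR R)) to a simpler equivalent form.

By XOR self-cancellation ((E XOR v) XOR v = E):
= (S XNOR R)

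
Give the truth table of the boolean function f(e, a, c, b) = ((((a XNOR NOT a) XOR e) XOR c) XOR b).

e | a | c | b | Output
----------------------
0 | 0 | 0 | 0 | 0
0 | 0 | 0 | 1 | 1
0 | 0 | 1 | 0 | 1
0 | 0 | 1 | 1 | 0
0 | 1 | 0 | 0 | 0
0 | 1 | 0 | 1 | 1
0 | 1 | 1 | 0 | 1
0 | 1 | 1 | 1 | 0
1 | 0 | 0 | 0 | 1
1 | 0 | 0 | 1 | 0
1 | 0 | 1 | 0 | 0
1 | 0 | 1 | 1 | 1
1 | 1 | 0 | 0 | 1
1 | 1 | 0 | 1 | 0
1 | 1 | 1 | 0 | 0
1 | 1 | 1 | 1 | 1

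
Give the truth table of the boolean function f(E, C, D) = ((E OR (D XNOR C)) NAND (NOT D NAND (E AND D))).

E | C | D | Output
------------------
0 | 0 | 0 | 0
0 | 0 | 1 | 1
0 | 1 | 0 | 1
0 | 1 | 1 | 0
1 | 0 | 0 | 0
1 | 0 | 1 | 0
1 | 1 | 0 | 0
1 | 1 | 1 | 0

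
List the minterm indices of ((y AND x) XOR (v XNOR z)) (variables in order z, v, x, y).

Σm(0, 1, 2, 7, 11, 12, 13, 14) = (NOT z AND NOT v AND NOT x AND NOT y) OR (NOT z AND NOT v AND NOT x AND y) OR (NOT z AND NOT v AND x AND NOT y) OR (NOT z AND v AND x AND y) OR (z AND NOT v AND x AND y) OR (z AND v AND NOT x AND NOT y) OR (z AND v AND NOT x AND y) OR (z AND v AND x AND NOT y)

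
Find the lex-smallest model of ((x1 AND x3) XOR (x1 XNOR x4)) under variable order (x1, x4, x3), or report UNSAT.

x1=0, x4=0, x3=0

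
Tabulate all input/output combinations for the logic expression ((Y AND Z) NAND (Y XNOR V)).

Z | V | Y | Output
------------------
0 | 0 | 0 | 1
0 | 0 | 1 | 1
0 | 1 | 0 | 1
0 | 1 | 1 | 1
1 | 0 | 0 | 1
1 | 0 | 1 | 1
1 | 1 | 0 | 1
1 | 1 | 1 | 0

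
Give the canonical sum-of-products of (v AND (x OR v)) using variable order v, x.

Σm(2, 3) = (v AND NOT x) OR (v AND x)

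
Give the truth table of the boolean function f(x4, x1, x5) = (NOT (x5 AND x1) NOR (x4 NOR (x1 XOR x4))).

x4 | x1 | x5 | Output
---------------------
0 | 0 | 0 | 0
0 | 0 | 1 | 0
0 | 1 | 0 | 0
0 | 1 | 1 | 1
1 | 0 | 0 | 0
1 | 0 | 1 | 0
1 | 1 | 0 | 0
1 | 1 | 1 | 1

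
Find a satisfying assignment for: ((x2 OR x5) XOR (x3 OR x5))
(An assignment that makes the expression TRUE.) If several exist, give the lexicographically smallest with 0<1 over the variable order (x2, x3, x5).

x2=0, x3=1, x5=0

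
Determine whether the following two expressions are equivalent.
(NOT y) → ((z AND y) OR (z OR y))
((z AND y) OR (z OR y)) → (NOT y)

No, Converse is not equivalent to original (counterexample: z=0, y=0)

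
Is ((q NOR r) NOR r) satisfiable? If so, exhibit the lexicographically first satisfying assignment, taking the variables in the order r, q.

r=0, q=1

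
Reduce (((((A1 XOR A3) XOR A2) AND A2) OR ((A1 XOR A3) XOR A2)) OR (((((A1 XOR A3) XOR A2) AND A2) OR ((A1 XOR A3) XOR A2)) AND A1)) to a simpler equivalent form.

By absorption (E OR (E AND v) = E) then absorption (E OR (E AND v) = E):
= ((A1 XOR A3) XOR A2)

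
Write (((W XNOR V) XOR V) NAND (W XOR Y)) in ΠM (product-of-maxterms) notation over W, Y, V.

ΠM(2, 3) = (W OR NOT Y OR V) AND (W OR NOT Y OR NOT V)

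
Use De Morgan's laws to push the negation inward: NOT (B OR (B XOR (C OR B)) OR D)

NOT B AND NOT (B XOR (C OR B)) AND NOT D
De Morgan's: NOT(OR of terms) = AND of negations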